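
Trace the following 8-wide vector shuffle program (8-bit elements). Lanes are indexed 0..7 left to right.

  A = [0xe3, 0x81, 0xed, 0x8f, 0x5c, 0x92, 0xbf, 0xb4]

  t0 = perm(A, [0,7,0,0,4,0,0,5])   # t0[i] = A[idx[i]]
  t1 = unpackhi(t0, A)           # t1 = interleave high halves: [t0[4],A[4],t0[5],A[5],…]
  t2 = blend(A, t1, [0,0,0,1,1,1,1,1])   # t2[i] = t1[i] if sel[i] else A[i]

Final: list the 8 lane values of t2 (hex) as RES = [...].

→ t0 |e3|b4|e3|e3|5c|e3|e3|92|
→ t1 |5c|5c|e3|92|e3|bf|92|b4|
→ t2 |e3|81|ed|92|e3|bf|92|b4|

RES = [ 0xe3  0x81  0xed  0x92  0xe3  0xbf  0x92  0xb4 ]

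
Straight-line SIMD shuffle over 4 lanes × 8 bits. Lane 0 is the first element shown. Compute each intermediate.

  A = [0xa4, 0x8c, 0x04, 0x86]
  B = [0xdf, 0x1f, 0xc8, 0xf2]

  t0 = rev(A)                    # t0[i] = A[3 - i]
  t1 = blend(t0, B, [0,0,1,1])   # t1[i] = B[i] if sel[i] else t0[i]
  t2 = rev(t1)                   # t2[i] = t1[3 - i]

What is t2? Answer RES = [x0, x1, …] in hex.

RES = [ 0xf2  0xc8  0x04  0x86 ]

  t0: 86 04 8c a4
  t1: 86 04 c8 f2
  t2: f2 c8 04 86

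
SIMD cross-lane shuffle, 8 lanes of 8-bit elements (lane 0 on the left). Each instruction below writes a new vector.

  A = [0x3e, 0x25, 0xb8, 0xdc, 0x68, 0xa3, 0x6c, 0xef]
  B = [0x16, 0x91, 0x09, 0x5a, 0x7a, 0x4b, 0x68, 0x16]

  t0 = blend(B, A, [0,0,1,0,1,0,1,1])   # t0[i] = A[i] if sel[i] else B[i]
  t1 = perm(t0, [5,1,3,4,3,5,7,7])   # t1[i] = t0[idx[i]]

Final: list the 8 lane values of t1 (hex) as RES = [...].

→ t0 |16|91|b8|5a|68|4b|6c|ef|
→ t1 |4b|91|5a|68|5a|4b|ef|ef|

RES = [0x4b, 0x91, 0x5a, 0x68, 0x5a, 0x4b, 0xef, 0xef]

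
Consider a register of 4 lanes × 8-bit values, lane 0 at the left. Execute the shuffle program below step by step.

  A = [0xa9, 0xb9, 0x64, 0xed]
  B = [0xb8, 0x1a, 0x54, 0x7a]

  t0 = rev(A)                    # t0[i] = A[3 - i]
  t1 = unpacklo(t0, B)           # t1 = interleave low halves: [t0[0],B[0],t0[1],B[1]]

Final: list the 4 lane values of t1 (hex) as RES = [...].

→ t0 |ed|64|b9|a9|
→ t1 |ed|b8|64|1a|

RES = [ 0xed  0xb8  0x64  0x1a ]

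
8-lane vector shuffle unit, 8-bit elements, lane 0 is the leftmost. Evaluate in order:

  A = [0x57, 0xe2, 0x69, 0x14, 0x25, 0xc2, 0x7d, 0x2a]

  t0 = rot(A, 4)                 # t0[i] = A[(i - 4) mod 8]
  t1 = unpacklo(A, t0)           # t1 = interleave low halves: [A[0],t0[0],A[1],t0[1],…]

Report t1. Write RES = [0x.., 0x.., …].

→ t0 |25|c2|7d|2a|57|e2|69|14|
→ t1 |57|25|e2|c2|69|7d|14|2a|

RES = [0x57, 0x25, 0xe2, 0xc2, 0x69, 0x7d, 0x14, 0x2a]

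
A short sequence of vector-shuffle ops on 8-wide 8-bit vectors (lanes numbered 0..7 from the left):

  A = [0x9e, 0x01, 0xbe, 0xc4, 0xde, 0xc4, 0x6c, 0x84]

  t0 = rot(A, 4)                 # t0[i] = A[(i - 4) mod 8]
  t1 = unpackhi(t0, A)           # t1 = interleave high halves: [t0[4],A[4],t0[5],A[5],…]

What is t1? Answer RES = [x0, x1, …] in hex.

RES = [ 0x9e  0xde  0x01  0xc4  0xbe  0x6c  0xc4  0x84 ]

t0 = [0xde, 0xc4, 0x6c, 0x84, 0x9e, 0x01, 0xbe, 0xc4]
t1 = [0x9e, 0xde, 0x01, 0xc4, 0xbe, 0x6c, 0xc4, 0x84]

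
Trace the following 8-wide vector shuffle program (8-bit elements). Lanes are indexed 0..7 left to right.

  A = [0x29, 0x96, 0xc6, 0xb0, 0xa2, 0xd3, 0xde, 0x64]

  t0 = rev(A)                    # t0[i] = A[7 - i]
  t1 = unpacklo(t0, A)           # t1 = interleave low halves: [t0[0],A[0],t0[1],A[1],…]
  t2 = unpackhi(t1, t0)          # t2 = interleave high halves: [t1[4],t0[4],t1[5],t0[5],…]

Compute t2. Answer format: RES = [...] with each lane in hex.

→ t0 |64|de|d3|a2|b0|c6|96|29|
→ t1 |64|29|de|96|d3|c6|a2|b0|
→ t2 |d3|b0|c6|c6|a2|96|b0|29|

RES = [0xd3, 0xb0, 0xc6, 0xc6, 0xa2, 0x96, 0xb0, 0x29]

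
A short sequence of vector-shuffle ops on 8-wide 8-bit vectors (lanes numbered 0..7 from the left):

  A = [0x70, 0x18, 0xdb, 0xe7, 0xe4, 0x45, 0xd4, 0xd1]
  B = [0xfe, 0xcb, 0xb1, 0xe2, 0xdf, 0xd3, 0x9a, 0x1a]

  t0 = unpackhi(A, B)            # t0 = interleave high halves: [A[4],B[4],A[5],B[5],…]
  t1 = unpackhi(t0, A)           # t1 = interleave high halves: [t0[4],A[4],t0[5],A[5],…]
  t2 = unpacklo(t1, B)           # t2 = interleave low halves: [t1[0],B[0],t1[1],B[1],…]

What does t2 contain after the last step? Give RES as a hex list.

RES = [0xd4, 0xfe, 0xe4, 0xcb, 0x9a, 0xb1, 0x45, 0xe2]

→ t0 |e4|df|45|d3|d4|9a|d1|1a|
→ t1 |d4|e4|9a|45|d1|d4|1a|d1|
→ t2 |d4|fe|e4|cb|9a|b1|45|e2|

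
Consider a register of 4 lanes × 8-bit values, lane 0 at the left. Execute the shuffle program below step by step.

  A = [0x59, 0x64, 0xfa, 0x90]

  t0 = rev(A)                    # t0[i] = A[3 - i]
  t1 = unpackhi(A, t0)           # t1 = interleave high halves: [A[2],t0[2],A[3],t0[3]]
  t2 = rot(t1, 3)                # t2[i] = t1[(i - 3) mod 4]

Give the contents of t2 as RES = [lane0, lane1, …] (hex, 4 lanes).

RES = [0x64, 0x90, 0x59, 0xfa]

t0 = [0x90, 0xfa, 0x64, 0x59]
t1 = [0xfa, 0x64, 0x90, 0x59]
t2 = [0x64, 0x90, 0x59, 0xfa]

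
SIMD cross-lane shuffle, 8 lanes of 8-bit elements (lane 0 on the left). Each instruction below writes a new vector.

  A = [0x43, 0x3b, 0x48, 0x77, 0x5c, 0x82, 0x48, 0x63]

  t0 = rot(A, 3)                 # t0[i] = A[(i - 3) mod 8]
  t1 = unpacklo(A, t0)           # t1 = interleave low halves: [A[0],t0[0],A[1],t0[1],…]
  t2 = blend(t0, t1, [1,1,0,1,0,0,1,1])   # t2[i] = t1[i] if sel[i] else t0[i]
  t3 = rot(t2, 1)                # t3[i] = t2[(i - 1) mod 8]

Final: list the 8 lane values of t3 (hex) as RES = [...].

RES = [0x43, 0x43, 0x82, 0x63, 0x48, 0x3b, 0x48, 0x77]

→ t0 |82|48|63|43|3b|48|77|5c|
→ t1 |43|82|3b|48|48|63|77|43|
→ t2 |43|82|63|48|3b|48|77|43|
→ t3 |43|43|82|63|48|3b|48|77|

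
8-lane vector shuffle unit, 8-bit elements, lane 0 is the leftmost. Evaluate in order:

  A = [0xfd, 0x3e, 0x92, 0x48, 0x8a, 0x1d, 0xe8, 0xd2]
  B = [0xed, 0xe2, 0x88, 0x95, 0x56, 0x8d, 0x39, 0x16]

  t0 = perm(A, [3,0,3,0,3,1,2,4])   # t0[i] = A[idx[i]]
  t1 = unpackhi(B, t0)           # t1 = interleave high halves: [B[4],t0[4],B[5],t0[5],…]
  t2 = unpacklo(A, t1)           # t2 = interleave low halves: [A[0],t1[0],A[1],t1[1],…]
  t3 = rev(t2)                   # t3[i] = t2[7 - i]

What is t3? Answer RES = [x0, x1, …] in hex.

RES = [ 0x3e  0x48  0x8d  0x92  0x48  0x3e  0x56  0xfd ]

t0 = [0x48, 0xfd, 0x48, 0xfd, 0x48, 0x3e, 0x92, 0x8a]
t1 = [0x56, 0x48, 0x8d, 0x3e, 0x39, 0x92, 0x16, 0x8a]
t2 = [0xfd, 0x56, 0x3e, 0x48, 0x92, 0x8d, 0x48, 0x3e]
t3 = [0x3e, 0x48, 0x8d, 0x92, 0x48, 0x3e, 0x56, 0xfd]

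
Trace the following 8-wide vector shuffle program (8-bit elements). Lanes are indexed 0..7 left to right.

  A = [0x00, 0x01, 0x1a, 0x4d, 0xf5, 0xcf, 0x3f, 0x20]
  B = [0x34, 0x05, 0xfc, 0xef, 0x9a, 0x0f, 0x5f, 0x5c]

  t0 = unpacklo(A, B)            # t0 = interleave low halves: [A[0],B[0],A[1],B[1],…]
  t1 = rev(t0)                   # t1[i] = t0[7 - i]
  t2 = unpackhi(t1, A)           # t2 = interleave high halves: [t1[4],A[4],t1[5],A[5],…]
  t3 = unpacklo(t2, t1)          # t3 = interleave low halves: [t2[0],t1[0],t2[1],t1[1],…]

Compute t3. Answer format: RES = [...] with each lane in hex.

RES = [0x05, 0xef, 0xf5, 0x4d, 0x01, 0xfc, 0xcf, 0x1a]

→ t0 |00|34|01|05|1a|fc|4d|ef|
→ t1 |ef|4d|fc|1a|05|01|34|00|
→ t2 |05|f5|01|cf|34|3f|00|20|
→ t3 |05|ef|f5|4d|01|fc|cf|1a|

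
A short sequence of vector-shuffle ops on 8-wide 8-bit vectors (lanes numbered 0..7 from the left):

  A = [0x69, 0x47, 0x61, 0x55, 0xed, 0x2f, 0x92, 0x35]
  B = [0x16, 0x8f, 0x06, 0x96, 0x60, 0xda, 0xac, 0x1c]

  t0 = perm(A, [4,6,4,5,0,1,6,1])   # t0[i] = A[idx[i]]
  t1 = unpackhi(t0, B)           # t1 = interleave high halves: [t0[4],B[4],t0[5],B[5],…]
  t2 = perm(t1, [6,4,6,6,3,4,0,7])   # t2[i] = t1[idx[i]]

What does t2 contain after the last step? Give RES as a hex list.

RES = [0x47, 0x92, 0x47, 0x47, 0xda, 0x92, 0x69, 0x1c]

→ t0 |ed|92|ed|2f|69|47|92|47|
→ t1 |69|60|47|da|92|ac|47|1c|
→ t2 |47|92|47|47|da|92|69|1c|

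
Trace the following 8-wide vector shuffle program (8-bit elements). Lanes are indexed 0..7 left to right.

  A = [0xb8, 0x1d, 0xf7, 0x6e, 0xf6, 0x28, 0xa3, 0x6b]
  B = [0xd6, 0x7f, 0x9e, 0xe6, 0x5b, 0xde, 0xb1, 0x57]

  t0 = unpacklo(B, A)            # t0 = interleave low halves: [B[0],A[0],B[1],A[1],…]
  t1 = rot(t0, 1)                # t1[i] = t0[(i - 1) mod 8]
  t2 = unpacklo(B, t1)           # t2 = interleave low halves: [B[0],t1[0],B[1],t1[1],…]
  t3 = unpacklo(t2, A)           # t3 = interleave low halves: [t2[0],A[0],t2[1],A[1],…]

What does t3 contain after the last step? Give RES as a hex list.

RES = [0xd6, 0xb8, 0x6e, 0x1d, 0x7f, 0xf7, 0xd6, 0x6e]

→ t0 |d6|b8|7f|1d|9e|f7|e6|6e|
→ t1 |6e|d6|b8|7f|1d|9e|f7|e6|
→ t2 |d6|6e|7f|d6|9e|b8|e6|7f|
→ t3 |d6|b8|6e|1d|7f|f7|d6|6e|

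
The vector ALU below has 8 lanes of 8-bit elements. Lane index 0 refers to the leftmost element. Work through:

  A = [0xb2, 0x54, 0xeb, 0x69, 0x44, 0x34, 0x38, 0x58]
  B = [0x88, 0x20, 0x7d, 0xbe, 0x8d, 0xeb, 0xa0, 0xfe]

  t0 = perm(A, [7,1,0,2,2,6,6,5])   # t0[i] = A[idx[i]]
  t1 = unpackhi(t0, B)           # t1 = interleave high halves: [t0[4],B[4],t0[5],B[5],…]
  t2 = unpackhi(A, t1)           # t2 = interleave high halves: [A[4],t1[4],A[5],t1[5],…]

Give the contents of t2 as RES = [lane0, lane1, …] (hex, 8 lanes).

RES = [ 0x44  0x38  0x34  0xa0  0x38  0x34  0x58  0xfe ]

t0 = [0x58, 0x54, 0xb2, 0xeb, 0xeb, 0x38, 0x38, 0x34]
t1 = [0xeb, 0x8d, 0x38, 0xeb, 0x38, 0xa0, 0x34, 0xfe]
t2 = [0x44, 0x38, 0x34, 0xa0, 0x38, 0x34, 0x58, 0xfe]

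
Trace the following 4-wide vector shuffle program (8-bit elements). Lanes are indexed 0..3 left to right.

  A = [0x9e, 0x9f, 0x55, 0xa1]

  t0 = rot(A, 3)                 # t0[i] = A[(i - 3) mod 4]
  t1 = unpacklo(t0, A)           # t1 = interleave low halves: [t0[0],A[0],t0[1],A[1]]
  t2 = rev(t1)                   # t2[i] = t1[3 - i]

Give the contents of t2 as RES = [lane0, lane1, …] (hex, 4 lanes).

RES = [ 0x9f  0x55  0x9e  0x9f ]

→ t0 |9f|55|a1|9e|
→ t1 |9f|9e|55|9f|
→ t2 |9f|55|9e|9f|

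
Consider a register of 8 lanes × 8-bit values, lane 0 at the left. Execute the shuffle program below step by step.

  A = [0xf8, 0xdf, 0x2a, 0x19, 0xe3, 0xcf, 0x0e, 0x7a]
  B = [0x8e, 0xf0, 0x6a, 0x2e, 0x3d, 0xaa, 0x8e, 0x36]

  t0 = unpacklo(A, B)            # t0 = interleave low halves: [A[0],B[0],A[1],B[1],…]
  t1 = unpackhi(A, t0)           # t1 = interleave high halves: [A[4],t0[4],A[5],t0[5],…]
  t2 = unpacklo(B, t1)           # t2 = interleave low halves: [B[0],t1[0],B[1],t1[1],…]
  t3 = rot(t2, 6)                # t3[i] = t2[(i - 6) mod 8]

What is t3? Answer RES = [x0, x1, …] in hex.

RES = [0xf0, 0x2a, 0x6a, 0xcf, 0x2e, 0x6a, 0x8e, 0xe3]

→ t0 |f8|8e|df|f0|2a|6a|19|2e|
→ t1 |e3|2a|cf|6a|0e|19|7a|2e|
→ t2 |8e|e3|f0|2a|6a|cf|2e|6a|
→ t3 |f0|2a|6a|cf|2e|6a|8e|e3|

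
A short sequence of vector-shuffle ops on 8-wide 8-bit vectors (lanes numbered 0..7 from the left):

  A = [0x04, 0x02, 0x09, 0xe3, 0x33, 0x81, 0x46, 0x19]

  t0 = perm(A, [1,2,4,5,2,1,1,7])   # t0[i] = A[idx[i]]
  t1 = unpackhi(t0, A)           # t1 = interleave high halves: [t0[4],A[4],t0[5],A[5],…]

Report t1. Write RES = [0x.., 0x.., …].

RES = [ 0x09  0x33  0x02  0x81  0x02  0x46  0x19  0x19 ]

t0 = [0x02, 0x09, 0x33, 0x81, 0x09, 0x02, 0x02, 0x19]
t1 = [0x09, 0x33, 0x02, 0x81, 0x02, 0x46, 0x19, 0x19]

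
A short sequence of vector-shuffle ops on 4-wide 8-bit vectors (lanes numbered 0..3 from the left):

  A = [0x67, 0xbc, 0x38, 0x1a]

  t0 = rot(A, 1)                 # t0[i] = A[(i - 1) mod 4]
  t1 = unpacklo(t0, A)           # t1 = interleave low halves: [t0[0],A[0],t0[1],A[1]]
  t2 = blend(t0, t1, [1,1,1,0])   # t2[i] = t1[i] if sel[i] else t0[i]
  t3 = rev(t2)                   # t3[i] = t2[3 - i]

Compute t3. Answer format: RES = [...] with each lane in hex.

t0 = [0x1a, 0x67, 0xbc, 0x38]
t1 = [0x1a, 0x67, 0x67, 0xbc]
t2 = [0x1a, 0x67, 0x67, 0x38]
t3 = [0x38, 0x67, 0x67, 0x1a]

RES = [0x38, 0x67, 0x67, 0x1a]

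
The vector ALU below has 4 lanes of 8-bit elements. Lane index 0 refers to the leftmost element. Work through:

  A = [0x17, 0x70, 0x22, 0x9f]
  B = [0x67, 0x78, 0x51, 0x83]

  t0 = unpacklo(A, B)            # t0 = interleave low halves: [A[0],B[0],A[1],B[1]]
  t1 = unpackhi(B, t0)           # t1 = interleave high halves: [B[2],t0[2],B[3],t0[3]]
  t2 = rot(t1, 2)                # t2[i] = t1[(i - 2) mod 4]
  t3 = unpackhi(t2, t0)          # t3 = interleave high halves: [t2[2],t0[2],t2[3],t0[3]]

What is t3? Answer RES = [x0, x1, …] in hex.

RES = [ 0x51  0x70  0x70  0x78 ]

t0 = [0x17, 0x67, 0x70, 0x78]
t1 = [0x51, 0x70, 0x83, 0x78]
t2 = [0x83, 0x78, 0x51, 0x70]
t3 = [0x51, 0x70, 0x70, 0x78]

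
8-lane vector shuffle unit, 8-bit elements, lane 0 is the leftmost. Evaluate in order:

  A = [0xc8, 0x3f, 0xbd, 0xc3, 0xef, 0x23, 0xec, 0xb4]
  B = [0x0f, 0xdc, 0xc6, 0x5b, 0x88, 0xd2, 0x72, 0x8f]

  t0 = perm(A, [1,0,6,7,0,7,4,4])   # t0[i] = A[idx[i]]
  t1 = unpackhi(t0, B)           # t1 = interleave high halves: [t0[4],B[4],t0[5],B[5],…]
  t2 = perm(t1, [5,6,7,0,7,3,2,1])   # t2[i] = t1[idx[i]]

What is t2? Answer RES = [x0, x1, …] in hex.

→ t0 |3f|c8|ec|b4|c8|b4|ef|ef|
→ t1 |c8|88|b4|d2|ef|72|ef|8f|
→ t2 |72|ef|8f|c8|8f|d2|b4|88|

RES = [0x72, 0xef, 0x8f, 0xc8, 0x8f, 0xd2, 0xb4, 0x88]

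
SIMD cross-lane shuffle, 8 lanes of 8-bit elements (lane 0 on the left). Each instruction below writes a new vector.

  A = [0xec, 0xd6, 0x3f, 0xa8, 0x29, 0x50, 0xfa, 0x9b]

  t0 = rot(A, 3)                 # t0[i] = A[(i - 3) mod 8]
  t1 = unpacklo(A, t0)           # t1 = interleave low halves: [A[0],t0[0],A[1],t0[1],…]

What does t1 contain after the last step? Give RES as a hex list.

RES = [ 0xec  0x50  0xd6  0xfa  0x3f  0x9b  0xa8  0xec ]

  t0: 50 fa 9b ec d6 3f a8 29
  t1: ec 50 d6 fa 3f 9b a8 ec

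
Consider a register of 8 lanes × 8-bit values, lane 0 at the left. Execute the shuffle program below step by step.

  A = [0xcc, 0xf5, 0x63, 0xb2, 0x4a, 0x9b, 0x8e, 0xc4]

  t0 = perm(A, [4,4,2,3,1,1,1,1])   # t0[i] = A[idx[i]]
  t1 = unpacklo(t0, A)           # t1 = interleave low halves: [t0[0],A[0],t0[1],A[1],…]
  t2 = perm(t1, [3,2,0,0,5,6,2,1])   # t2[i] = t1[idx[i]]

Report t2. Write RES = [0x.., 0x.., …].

RES = [ 0xf5  0x4a  0x4a  0x4a  0x63  0xb2  0x4a  0xcc ]

→ t0 |4a|4a|63|b2|f5|f5|f5|f5|
→ t1 |4a|cc|4a|f5|63|63|b2|b2|
→ t2 |f5|4a|4a|4a|63|b2|4a|cc|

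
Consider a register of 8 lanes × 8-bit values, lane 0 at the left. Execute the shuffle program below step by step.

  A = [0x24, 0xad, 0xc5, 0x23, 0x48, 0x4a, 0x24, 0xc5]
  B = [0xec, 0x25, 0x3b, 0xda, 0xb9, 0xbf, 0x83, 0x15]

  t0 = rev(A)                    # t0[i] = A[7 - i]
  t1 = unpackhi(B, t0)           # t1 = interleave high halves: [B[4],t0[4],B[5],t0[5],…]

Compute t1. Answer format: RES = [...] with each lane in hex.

RES = [ 0xb9  0x23  0xbf  0xc5  0x83  0xad  0x15  0x24 ]

→ t0 |c5|24|4a|48|23|c5|ad|24|
→ t1 |b9|23|bf|c5|83|ad|15|24|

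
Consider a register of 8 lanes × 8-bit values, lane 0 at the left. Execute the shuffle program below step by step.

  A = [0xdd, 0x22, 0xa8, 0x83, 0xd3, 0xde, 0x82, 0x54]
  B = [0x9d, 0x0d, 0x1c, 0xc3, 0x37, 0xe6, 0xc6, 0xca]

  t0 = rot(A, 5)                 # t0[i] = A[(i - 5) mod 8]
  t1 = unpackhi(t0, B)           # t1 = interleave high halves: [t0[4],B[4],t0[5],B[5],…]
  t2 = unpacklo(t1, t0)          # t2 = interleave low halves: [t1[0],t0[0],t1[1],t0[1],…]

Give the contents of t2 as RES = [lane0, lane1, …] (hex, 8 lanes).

  t0: 83 d3 de 82 54 dd 22 a8
  t1: 54 37 dd e6 22 c6 a8 ca
  t2: 54 83 37 d3 dd de e6 82

RES = [ 0x54  0x83  0x37  0xd3  0xdd  0xde  0xe6  0x82 ]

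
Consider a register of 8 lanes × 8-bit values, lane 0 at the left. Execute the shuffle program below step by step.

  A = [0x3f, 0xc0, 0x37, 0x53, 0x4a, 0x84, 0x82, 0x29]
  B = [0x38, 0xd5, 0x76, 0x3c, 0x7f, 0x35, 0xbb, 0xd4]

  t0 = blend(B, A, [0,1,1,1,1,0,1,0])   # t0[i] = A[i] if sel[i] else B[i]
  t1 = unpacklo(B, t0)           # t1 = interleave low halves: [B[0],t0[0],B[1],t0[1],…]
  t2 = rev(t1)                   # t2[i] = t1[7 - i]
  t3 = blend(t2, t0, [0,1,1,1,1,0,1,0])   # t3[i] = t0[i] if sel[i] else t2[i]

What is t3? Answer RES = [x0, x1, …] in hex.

RES = [0x53, 0xc0, 0x37, 0x53, 0x4a, 0xd5, 0x82, 0x38]

t0 = [0x38, 0xc0, 0x37, 0x53, 0x4a, 0x35, 0x82, 0xd4]
t1 = [0x38, 0x38, 0xd5, 0xc0, 0x76, 0x37, 0x3c, 0x53]
t2 = [0x53, 0x3c, 0x37, 0x76, 0xc0, 0xd5, 0x38, 0x38]
t3 = [0x53, 0xc0, 0x37, 0x53, 0x4a, 0xd5, 0x82, 0x38]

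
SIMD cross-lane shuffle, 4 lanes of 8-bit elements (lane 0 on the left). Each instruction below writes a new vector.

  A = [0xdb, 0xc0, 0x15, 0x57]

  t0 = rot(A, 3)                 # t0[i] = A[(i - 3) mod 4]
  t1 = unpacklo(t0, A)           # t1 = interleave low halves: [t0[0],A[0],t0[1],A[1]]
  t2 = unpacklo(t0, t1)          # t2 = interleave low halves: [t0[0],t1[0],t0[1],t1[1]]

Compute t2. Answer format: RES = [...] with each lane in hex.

  t0: c0 15 57 db
  t1: c0 db 15 c0
  t2: c0 c0 15 db

RES = [0xc0, 0xc0, 0x15, 0xdb]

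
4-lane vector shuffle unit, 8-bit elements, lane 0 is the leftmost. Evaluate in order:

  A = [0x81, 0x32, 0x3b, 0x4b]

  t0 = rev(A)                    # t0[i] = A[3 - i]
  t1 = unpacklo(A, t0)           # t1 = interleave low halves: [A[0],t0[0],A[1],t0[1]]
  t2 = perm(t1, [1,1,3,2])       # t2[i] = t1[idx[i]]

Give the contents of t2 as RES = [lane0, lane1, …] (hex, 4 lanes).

RES = [0x4b, 0x4b, 0x3b, 0x32]

→ t0 |4b|3b|32|81|
→ t1 |81|4b|32|3b|
→ t2 |4b|4b|3b|32|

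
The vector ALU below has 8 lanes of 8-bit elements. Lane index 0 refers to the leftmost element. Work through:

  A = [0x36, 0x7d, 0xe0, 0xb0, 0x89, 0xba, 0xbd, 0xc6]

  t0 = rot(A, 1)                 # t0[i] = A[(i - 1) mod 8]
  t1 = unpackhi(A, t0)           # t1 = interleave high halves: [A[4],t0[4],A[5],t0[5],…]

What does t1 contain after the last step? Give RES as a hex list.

t0 = [0xc6, 0x36, 0x7d, 0xe0, 0xb0, 0x89, 0xba, 0xbd]
t1 = [0x89, 0xb0, 0xba, 0x89, 0xbd, 0xba, 0xc6, 0xbd]

RES = [ 0x89  0xb0  0xba  0x89  0xbd  0xba  0xc6  0xbd ]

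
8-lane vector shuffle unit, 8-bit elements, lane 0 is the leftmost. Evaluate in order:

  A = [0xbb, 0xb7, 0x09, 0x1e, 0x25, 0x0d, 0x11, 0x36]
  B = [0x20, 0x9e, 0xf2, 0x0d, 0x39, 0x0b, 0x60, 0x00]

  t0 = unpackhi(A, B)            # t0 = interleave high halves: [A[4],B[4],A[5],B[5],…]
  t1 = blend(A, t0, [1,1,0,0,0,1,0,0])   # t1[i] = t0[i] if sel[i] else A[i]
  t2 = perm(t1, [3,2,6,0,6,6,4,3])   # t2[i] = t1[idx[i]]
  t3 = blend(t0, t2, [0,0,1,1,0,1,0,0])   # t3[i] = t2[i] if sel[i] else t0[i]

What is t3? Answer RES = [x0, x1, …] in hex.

t0 = [0x25, 0x39, 0x0d, 0x0b, 0x11, 0x60, 0x36, 0x00]
t1 = [0x25, 0x39, 0x09, 0x1e, 0x25, 0x60, 0x11, 0x36]
t2 = [0x1e, 0x09, 0x11, 0x25, 0x11, 0x11, 0x25, 0x1e]
t3 = [0x25, 0x39, 0x11, 0x25, 0x11, 0x11, 0x36, 0x00]

RES = [ 0x25  0x39  0x11  0x25  0x11  0x11  0x36  0x00 ]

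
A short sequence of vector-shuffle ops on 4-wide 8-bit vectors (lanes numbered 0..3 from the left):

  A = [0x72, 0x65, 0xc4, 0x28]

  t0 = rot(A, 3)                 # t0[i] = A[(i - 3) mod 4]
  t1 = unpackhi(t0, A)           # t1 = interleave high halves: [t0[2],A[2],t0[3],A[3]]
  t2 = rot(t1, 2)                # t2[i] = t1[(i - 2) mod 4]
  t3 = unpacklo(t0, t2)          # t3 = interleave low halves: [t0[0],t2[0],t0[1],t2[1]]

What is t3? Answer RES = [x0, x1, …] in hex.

RES = [ 0x65  0x72  0xc4  0x28 ]

  t0: 65 c4 28 72
  t1: 28 c4 72 28
  t2: 72 28 28 c4
  t3: 65 72 c4 28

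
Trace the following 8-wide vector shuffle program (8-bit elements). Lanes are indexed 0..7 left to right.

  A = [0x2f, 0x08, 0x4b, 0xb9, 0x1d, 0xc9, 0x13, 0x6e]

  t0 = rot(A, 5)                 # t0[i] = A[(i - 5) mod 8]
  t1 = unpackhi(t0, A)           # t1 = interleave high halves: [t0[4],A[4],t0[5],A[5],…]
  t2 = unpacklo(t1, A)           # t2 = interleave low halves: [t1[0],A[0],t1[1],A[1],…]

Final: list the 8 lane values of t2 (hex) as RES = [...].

t0 = [0xb9, 0x1d, 0xc9, 0x13, 0x6e, 0x2f, 0x08, 0x4b]
t1 = [0x6e, 0x1d, 0x2f, 0xc9, 0x08, 0x13, 0x4b, 0x6e]
t2 = [0x6e, 0x2f, 0x1d, 0x08, 0x2f, 0x4b, 0xc9, 0xb9]

RES = [ 0x6e  0x2f  0x1d  0x08  0x2f  0x4b  0xc9  0xb9 ]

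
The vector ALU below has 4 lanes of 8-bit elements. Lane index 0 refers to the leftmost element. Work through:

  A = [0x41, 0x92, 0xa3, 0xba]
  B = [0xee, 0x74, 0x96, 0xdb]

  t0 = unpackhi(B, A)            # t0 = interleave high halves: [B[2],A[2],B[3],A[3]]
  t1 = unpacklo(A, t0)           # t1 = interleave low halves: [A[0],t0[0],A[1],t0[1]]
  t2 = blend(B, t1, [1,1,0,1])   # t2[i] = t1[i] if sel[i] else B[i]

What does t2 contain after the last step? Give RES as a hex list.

  t0: 96 a3 db ba
  t1: 41 96 92 a3
  t2: 41 96 96 a3

RES = [0x41, 0x96, 0x96, 0xa3]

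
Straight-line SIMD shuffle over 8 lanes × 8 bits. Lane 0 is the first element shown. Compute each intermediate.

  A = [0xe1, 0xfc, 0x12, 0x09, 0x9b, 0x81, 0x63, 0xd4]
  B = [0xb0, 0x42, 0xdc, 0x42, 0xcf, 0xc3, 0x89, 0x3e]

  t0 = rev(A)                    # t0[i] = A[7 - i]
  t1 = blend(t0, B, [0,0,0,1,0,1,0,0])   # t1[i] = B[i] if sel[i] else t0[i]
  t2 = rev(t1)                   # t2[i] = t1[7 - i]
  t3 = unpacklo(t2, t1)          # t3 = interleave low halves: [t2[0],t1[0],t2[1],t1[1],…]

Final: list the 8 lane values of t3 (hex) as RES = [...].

RES = [ 0xe1  0xd4  0xfc  0x63  0xc3  0x81  0x09  0x42 ]

→ t0 |d4|63|81|9b|09|12|fc|e1|
→ t1 |d4|63|81|42|09|c3|fc|e1|
→ t2 |e1|fc|c3|09|42|81|63|d4|
→ t3 |e1|d4|fc|63|c3|81|09|42|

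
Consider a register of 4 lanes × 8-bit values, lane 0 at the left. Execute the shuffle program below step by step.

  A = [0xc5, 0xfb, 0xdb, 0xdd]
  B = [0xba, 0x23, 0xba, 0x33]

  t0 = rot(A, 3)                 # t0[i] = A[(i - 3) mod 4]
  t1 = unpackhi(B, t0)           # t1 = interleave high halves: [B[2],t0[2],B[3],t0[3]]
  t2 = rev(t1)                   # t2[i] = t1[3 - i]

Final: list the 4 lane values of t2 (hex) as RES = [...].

t0 = [0xfb, 0xdb, 0xdd, 0xc5]
t1 = [0xba, 0xdd, 0x33, 0xc5]
t2 = [0xc5, 0x33, 0xdd, 0xba]

RES = [0xc5, 0x33, 0xdd, 0xba]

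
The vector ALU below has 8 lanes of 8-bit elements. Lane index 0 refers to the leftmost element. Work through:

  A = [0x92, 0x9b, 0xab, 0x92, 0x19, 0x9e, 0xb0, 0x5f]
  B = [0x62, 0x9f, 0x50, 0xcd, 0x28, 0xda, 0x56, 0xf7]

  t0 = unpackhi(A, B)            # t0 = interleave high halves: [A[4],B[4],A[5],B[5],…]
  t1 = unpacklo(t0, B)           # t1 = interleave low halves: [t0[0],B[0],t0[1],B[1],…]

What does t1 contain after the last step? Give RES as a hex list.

RES = [0x19, 0x62, 0x28, 0x9f, 0x9e, 0x50, 0xda, 0xcd]

  t0: 19 28 9e da b0 56 5f f7
  t1: 19 62 28 9f 9e 50 da cd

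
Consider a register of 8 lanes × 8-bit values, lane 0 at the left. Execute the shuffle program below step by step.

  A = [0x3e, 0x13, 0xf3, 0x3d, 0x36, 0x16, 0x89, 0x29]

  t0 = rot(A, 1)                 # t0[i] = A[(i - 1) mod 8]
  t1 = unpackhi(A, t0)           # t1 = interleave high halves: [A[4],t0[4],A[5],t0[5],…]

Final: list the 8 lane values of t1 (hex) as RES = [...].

RES = [ 0x36  0x3d  0x16  0x36  0x89  0x16  0x29  0x89 ]

t0 = [0x29, 0x3e, 0x13, 0xf3, 0x3d, 0x36, 0x16, 0x89]
t1 = [0x36, 0x3d, 0x16, 0x36, 0x89, 0x16, 0x29, 0x89]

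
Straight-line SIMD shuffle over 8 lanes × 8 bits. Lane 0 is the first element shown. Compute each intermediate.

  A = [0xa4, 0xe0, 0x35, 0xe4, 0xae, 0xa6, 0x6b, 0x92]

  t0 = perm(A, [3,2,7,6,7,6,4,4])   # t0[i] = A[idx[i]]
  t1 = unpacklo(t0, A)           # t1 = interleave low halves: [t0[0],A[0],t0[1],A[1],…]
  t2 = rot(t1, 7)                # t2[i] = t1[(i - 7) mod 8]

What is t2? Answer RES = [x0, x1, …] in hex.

t0 = [0xe4, 0x35, 0x92, 0x6b, 0x92, 0x6b, 0xae, 0xae]
t1 = [0xe4, 0xa4, 0x35, 0xe0, 0x92, 0x35, 0x6b, 0xe4]
t2 = [0xa4, 0x35, 0xe0, 0x92, 0x35, 0x6b, 0xe4, 0xe4]

RES = [ 0xa4  0x35  0xe0  0x92  0x35  0x6b  0xe4  0xe4 ]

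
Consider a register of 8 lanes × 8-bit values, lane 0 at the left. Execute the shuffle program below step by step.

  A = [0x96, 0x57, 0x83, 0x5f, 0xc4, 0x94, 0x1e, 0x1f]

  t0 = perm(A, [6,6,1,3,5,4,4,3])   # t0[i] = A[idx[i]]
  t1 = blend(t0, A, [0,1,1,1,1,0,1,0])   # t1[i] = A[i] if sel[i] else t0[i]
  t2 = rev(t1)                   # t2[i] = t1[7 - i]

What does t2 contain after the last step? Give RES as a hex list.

RES = [0x5f, 0x1e, 0xc4, 0xc4, 0x5f, 0x83, 0x57, 0x1e]

  t0: 1e 1e 57 5f 94 c4 c4 5f
  t1: 1e 57 83 5f c4 c4 1e 5f
  t2: 5f 1e c4 c4 5f 83 57 1e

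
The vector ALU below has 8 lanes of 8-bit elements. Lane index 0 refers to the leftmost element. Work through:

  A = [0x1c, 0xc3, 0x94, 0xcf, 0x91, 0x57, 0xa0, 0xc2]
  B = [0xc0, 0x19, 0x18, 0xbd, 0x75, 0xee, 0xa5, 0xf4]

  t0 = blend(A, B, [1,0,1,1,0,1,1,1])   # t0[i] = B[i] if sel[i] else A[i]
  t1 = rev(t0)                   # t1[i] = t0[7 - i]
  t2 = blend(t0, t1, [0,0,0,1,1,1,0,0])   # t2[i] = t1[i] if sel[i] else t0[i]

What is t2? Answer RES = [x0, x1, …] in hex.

RES = [0xc0, 0xc3, 0x18, 0x91, 0xbd, 0x18, 0xa5, 0xf4]

t0 = [0xc0, 0xc3, 0x18, 0xbd, 0x91, 0xee, 0xa5, 0xf4]
t1 = [0xf4, 0xa5, 0xee, 0x91, 0xbd, 0x18, 0xc3, 0xc0]
t2 = [0xc0, 0xc3, 0x18, 0x91, 0xbd, 0x18, 0xa5, 0xf4]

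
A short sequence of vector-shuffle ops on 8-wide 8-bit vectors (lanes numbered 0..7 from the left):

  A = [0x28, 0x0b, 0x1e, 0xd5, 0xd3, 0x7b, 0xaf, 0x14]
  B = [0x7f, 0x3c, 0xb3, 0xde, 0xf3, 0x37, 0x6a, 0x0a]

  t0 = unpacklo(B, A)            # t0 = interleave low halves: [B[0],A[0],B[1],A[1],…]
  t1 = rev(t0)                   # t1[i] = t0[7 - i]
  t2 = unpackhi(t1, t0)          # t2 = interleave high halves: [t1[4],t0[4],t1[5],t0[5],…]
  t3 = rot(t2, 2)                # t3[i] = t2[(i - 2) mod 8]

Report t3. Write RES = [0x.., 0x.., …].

t0 = [0x7f, 0x28, 0x3c, 0x0b, 0xb3, 0x1e, 0xde, 0xd5]
t1 = [0xd5, 0xde, 0x1e, 0xb3, 0x0b, 0x3c, 0x28, 0x7f]
t2 = [0x0b, 0xb3, 0x3c, 0x1e, 0x28, 0xde, 0x7f, 0xd5]
t3 = [0x7f, 0xd5, 0x0b, 0xb3, 0x3c, 0x1e, 0x28, 0xde]

RES = [ 0x7f  0xd5  0x0b  0xb3  0x3c  0x1e  0x28  0xde ]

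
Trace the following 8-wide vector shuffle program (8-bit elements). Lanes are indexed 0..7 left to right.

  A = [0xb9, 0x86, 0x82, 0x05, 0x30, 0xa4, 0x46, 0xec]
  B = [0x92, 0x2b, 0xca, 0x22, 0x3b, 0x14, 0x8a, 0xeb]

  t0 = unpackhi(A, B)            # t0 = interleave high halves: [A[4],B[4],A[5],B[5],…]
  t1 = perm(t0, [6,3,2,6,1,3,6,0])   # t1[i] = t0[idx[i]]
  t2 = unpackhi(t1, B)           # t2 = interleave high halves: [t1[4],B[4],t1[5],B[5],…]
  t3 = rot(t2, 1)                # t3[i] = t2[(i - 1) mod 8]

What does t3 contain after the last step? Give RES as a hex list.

t0 = [0x30, 0x3b, 0xa4, 0x14, 0x46, 0x8a, 0xec, 0xeb]
t1 = [0xec, 0x14, 0xa4, 0xec, 0x3b, 0x14, 0xec, 0x30]
t2 = [0x3b, 0x3b, 0x14, 0x14, 0xec, 0x8a, 0x30, 0xeb]
t3 = [0xeb, 0x3b, 0x3b, 0x14, 0x14, 0xec, 0x8a, 0x30]

RES = [ 0xeb  0x3b  0x3b  0x14  0x14  0xec  0x8a  0x30 ]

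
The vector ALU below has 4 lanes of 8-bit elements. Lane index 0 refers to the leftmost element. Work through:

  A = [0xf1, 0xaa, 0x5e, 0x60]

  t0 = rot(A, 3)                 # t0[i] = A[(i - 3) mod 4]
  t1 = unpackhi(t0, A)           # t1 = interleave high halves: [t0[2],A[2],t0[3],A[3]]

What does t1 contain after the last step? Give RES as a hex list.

t0 = [0xaa, 0x5e, 0x60, 0xf1]
t1 = [0x60, 0x5e, 0xf1, 0x60]

RES = [0x60, 0x5e, 0xf1, 0x60]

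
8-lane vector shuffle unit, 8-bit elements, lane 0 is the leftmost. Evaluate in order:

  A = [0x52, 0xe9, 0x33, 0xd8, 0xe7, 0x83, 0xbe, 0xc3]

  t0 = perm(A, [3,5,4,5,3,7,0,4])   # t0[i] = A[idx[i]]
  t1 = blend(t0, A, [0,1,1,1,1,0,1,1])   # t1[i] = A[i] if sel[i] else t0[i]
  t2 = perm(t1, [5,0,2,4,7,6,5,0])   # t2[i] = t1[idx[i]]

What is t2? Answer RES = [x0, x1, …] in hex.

t0 = [0xd8, 0x83, 0xe7, 0x83, 0xd8, 0xc3, 0x52, 0xe7]
t1 = [0xd8, 0xe9, 0x33, 0xd8, 0xe7, 0xc3, 0xbe, 0xc3]
t2 = [0xc3, 0xd8, 0x33, 0xe7, 0xc3, 0xbe, 0xc3, 0xd8]

RES = [ 0xc3  0xd8  0x33  0xe7  0xc3  0xbe  0xc3  0xd8 ]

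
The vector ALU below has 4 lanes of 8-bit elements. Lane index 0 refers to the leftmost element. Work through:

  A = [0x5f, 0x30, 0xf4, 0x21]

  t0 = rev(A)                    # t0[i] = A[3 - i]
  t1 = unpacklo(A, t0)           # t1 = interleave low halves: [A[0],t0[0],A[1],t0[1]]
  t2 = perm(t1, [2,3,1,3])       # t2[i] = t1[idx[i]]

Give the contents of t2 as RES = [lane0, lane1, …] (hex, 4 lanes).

RES = [ 0x30  0xf4  0x21  0xf4 ]

  t0: 21 f4 30 5f
  t1: 5f 21 30 f4
  t2: 30 f4 21 f4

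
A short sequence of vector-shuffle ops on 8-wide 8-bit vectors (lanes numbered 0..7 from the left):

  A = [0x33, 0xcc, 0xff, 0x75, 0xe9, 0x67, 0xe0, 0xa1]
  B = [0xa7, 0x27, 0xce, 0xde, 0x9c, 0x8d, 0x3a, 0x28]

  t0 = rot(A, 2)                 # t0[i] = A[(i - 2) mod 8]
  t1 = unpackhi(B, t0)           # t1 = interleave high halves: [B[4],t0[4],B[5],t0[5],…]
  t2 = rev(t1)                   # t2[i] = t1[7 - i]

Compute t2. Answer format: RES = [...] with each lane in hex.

→ t0 |e0|a1|33|cc|ff|75|e9|67|
→ t1 |9c|ff|8d|75|3a|e9|28|67|
→ t2 |67|28|e9|3a|75|8d|ff|9c|

RES = [ 0x67  0x28  0xe9  0x3a  0x75  0x8d  0xff  0x9c ]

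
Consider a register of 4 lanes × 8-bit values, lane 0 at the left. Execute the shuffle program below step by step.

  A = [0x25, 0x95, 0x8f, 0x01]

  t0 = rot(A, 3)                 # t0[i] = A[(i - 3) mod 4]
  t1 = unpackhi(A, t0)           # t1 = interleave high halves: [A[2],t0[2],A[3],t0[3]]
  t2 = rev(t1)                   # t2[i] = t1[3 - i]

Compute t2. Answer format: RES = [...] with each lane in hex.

RES = [0x25, 0x01, 0x01, 0x8f]

t0 = [0x95, 0x8f, 0x01, 0x25]
t1 = [0x8f, 0x01, 0x01, 0x25]
t2 = [0x25, 0x01, 0x01, 0x8f]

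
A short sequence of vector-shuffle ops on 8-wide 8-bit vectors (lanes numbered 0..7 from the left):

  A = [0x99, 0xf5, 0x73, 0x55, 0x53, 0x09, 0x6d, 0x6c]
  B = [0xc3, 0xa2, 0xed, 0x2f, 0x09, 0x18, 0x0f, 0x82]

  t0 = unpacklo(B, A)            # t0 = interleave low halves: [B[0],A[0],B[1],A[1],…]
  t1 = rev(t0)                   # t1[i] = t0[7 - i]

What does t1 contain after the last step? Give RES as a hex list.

→ t0 |c3|99|a2|f5|ed|73|2f|55|
→ t1 |55|2f|73|ed|f5|a2|99|c3|

RES = [0x55, 0x2f, 0x73, 0xed, 0xf5, 0xa2, 0x99, 0xc3]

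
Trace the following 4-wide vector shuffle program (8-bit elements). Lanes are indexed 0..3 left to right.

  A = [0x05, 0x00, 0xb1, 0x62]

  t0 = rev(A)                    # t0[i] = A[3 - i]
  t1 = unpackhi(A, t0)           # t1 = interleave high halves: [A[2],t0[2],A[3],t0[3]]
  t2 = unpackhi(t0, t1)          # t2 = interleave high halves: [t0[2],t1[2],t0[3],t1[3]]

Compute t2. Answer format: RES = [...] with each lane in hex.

RES = [ 0x00  0x62  0x05  0x05 ]

t0 = [0x62, 0xb1, 0x00, 0x05]
t1 = [0xb1, 0x00, 0x62, 0x05]
t2 = [0x00, 0x62, 0x05, 0x05]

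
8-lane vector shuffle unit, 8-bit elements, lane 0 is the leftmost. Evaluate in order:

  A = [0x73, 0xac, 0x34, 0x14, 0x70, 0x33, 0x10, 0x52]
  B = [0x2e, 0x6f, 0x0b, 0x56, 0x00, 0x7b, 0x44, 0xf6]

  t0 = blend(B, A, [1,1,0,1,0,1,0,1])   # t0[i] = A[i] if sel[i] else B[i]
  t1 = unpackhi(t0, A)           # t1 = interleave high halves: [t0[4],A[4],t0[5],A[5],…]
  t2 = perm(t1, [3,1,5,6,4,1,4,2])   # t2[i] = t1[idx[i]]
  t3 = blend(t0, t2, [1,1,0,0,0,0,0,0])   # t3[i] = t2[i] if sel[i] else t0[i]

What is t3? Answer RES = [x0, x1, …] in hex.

t0 = [0x73, 0xac, 0x0b, 0x14, 0x00, 0x33, 0x44, 0x52]
t1 = [0x00, 0x70, 0x33, 0x33, 0x44, 0x10, 0x52, 0x52]
t2 = [0x33, 0x70, 0x10, 0x52, 0x44, 0x70, 0x44, 0x33]
t3 = [0x33, 0x70, 0x0b, 0x14, 0x00, 0x33, 0x44, 0x52]

RES = [ 0x33  0x70  0x0b  0x14  0x00  0x33  0x44  0x52 ]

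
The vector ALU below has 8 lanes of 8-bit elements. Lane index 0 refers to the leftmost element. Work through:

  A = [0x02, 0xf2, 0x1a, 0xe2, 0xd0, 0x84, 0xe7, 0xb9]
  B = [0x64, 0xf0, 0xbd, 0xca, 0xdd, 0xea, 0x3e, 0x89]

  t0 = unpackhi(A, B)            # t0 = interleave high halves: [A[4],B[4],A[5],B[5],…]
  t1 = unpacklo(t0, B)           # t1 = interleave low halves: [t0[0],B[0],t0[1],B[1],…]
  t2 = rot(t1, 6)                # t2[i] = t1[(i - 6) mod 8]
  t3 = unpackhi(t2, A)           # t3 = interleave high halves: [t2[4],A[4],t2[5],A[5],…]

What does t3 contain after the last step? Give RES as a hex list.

RES = [ 0xea  0xd0  0xca  0x84  0xd0  0xe7  0x64  0xb9 ]

→ t0 |d0|dd|84|ea|e7|3e|b9|89|
→ t1 |d0|64|dd|f0|84|bd|ea|ca|
→ t2 |dd|f0|84|bd|ea|ca|d0|64|
→ t3 |ea|d0|ca|84|d0|e7|64|b9|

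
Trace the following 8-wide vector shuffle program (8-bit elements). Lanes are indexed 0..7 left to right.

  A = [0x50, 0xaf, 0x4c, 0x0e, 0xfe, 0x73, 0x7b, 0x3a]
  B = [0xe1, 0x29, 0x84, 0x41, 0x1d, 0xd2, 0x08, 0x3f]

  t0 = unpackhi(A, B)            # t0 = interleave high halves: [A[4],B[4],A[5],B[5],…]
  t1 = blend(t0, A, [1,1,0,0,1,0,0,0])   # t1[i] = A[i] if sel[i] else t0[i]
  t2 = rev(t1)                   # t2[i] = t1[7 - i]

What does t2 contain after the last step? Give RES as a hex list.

RES = [0x3f, 0x3a, 0x08, 0xfe, 0xd2, 0x73, 0xaf, 0x50]

  t0: fe 1d 73 d2 7b 08 3a 3f
  t1: 50 af 73 d2 fe 08 3a 3f
  t2: 3f 3a 08 fe d2 73 af 50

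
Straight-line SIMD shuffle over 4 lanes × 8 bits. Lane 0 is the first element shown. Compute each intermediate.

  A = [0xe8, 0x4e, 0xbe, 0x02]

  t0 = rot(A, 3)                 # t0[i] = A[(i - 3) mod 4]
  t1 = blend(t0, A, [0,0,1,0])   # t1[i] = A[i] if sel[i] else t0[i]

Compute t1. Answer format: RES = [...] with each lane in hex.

→ t0 |4e|be|02|e8|
→ t1 |4e|be|be|e8|

RES = [0x4e, 0xbe, 0xbe, 0xe8]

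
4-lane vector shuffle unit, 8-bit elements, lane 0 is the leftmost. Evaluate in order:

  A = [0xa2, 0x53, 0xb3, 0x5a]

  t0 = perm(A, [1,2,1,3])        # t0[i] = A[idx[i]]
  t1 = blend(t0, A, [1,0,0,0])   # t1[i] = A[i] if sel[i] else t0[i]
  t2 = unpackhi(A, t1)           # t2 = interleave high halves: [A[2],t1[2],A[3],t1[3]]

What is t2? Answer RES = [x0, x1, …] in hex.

→ t0 |53|b3|53|5a|
→ t1 |a2|b3|53|5a|
→ t2 |b3|53|5a|5a|

RES = [0xb3, 0x53, 0x5a, 0x5a]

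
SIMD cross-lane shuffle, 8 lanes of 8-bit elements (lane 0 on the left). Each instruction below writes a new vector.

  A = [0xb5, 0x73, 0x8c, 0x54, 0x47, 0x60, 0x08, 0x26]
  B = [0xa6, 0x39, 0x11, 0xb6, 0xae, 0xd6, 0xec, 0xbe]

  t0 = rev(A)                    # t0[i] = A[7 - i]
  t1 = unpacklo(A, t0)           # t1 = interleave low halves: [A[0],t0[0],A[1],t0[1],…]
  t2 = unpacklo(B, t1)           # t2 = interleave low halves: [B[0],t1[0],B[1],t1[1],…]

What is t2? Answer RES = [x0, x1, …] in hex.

RES = [0xa6, 0xb5, 0x39, 0x26, 0x11, 0x73, 0xb6, 0x08]

  t0: 26 08 60 47 54 8c 73 b5
  t1: b5 26 73 08 8c 60 54 47
  t2: a6 b5 39 26 11 73 b6 08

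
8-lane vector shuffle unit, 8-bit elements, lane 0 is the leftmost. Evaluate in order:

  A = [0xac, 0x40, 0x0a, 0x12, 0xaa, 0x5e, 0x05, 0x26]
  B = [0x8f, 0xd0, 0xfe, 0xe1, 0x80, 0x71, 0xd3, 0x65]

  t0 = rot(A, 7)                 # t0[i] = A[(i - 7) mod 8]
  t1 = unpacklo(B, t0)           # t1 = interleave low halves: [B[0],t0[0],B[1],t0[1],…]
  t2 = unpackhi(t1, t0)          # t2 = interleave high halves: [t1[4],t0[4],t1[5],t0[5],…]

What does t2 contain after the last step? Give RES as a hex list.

t0 = [0x40, 0x0a, 0x12, 0xaa, 0x5e, 0x05, 0x26, 0xac]
t1 = [0x8f, 0x40, 0xd0, 0x0a, 0xfe, 0x12, 0xe1, 0xaa]
t2 = [0xfe, 0x5e, 0x12, 0x05, 0xe1, 0x26, 0xaa, 0xac]

RES = [0xfe, 0x5e, 0x12, 0x05, 0xe1, 0x26, 0xaa, 0xac]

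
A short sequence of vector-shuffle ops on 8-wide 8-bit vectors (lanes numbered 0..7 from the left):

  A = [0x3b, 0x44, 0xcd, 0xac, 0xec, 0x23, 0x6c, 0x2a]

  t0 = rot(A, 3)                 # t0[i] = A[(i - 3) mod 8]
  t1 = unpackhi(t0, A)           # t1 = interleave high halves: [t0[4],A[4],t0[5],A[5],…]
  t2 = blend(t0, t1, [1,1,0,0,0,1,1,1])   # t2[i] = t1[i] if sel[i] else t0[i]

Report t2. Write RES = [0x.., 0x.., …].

  t0: 23 6c 2a 3b 44 cd ac ec
  t1: 44 ec cd 23 ac 6c ec 2a
  t2: 44 ec 2a 3b 44 6c ec 2a

RES = [ 0x44  0xec  0x2a  0x3b  0x44  0x6c  0xec  0x2a ]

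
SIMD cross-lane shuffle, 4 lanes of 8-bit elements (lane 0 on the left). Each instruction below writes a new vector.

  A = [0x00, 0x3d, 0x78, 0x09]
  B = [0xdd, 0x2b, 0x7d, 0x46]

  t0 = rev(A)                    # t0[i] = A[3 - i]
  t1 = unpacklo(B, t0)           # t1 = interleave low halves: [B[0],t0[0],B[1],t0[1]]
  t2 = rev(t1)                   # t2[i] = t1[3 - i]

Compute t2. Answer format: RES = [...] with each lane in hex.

RES = [ 0x78  0x2b  0x09  0xdd ]

t0 = [0x09, 0x78, 0x3d, 0x00]
t1 = [0xdd, 0x09, 0x2b, 0x78]
t2 = [0x78, 0x2b, 0x09, 0xdd]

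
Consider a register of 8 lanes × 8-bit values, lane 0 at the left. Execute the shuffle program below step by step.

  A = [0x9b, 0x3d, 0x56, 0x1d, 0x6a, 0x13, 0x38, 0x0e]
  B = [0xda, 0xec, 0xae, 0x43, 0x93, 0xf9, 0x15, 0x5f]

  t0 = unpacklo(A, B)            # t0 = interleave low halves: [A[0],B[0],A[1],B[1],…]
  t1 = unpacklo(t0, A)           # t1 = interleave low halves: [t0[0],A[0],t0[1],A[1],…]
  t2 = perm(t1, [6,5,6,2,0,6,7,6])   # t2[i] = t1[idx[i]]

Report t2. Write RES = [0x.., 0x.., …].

RES = [ 0xec  0x56  0xec  0xda  0x9b  0xec  0x1d  0xec ]

  t0: 9b da 3d ec 56 ae 1d 43
  t1: 9b 9b da 3d 3d 56 ec 1d
  t2: ec 56 ec da 9b ec 1d ec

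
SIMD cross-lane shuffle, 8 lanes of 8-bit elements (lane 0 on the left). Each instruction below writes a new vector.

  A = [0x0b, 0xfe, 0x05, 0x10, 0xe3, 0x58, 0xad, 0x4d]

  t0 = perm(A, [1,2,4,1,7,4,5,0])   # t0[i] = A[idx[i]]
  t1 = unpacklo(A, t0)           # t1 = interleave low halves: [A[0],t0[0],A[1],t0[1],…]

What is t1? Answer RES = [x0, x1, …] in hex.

RES = [0x0b, 0xfe, 0xfe, 0x05, 0x05, 0xe3, 0x10, 0xfe]

→ t0 |fe|05|e3|fe|4d|e3|58|0b|
→ t1 |0b|fe|fe|05|05|e3|10|fe|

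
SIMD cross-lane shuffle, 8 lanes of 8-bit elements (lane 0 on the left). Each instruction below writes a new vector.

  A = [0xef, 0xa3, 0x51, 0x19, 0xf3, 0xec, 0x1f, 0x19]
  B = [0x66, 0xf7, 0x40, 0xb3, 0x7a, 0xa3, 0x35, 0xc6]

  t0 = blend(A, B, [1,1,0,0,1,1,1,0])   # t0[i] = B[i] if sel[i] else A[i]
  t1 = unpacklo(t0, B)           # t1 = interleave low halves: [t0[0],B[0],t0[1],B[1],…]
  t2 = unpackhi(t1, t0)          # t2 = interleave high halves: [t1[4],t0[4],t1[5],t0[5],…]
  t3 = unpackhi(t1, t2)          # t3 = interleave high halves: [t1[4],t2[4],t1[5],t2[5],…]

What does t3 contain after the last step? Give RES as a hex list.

t0 = [0x66, 0xf7, 0x51, 0x19, 0x7a, 0xa3, 0x35, 0x19]
t1 = [0x66, 0x66, 0xf7, 0xf7, 0x51, 0x40, 0x19, 0xb3]
t2 = [0x51, 0x7a, 0x40, 0xa3, 0x19, 0x35, 0xb3, 0x19]
t3 = [0x51, 0x19, 0x40, 0x35, 0x19, 0xb3, 0xb3, 0x19]

RES = [0x51, 0x19, 0x40, 0x35, 0x19, 0xb3, 0xb3, 0x19]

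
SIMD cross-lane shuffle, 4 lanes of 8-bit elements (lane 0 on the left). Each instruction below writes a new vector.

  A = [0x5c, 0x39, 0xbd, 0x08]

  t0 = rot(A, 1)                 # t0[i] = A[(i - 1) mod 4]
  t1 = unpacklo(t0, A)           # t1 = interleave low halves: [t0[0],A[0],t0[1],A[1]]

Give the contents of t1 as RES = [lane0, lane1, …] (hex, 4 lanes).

RES = [ 0x08  0x5c  0x5c  0x39 ]

→ t0 |08|5c|39|bd|
→ t1 |08|5c|5c|39|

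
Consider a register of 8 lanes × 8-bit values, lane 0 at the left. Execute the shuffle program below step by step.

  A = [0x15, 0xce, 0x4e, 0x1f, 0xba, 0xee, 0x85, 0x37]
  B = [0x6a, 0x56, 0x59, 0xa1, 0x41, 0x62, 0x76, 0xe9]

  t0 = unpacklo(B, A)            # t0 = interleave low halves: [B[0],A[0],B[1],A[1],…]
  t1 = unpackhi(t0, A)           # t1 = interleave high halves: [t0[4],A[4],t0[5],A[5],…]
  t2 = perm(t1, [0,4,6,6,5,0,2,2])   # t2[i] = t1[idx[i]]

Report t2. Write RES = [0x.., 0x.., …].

RES = [0x59, 0xa1, 0x1f, 0x1f, 0x85, 0x59, 0x4e, 0x4e]

  t0: 6a 15 56 ce 59 4e a1 1f
  t1: 59 ba 4e ee a1 85 1f 37
  t2: 59 a1 1f 1f 85 59 4e 4e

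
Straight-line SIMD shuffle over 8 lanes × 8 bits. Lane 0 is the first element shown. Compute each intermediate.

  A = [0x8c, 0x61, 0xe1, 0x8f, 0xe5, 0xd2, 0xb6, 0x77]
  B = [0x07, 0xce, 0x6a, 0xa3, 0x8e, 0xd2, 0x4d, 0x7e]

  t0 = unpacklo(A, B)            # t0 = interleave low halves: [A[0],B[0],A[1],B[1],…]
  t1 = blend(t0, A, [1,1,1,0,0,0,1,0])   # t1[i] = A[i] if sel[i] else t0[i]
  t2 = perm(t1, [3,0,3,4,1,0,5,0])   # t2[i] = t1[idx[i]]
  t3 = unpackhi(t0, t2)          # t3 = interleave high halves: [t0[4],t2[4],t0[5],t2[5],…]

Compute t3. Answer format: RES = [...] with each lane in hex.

t0 = [0x8c, 0x07, 0x61, 0xce, 0xe1, 0x6a, 0x8f, 0xa3]
t1 = [0x8c, 0x61, 0xe1, 0xce, 0xe1, 0x6a, 0xb6, 0xa3]
t2 = [0xce, 0x8c, 0xce, 0xe1, 0x61, 0x8c, 0x6a, 0x8c]
t3 = [0xe1, 0x61, 0x6a, 0x8c, 0x8f, 0x6a, 0xa3, 0x8c]

RES = [ 0xe1  0x61  0x6a  0x8c  0x8f  0x6a  0xa3  0x8c ]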